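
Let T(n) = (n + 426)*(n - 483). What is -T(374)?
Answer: 87200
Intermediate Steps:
T(n) = (-483 + n)*(426 + n) (T(n) = (426 + n)*(-483 + n) = (-483 + n)*(426 + n))
-T(374) = -(-205758 + 374**2 - 57*374) = -(-205758 + 139876 - 21318) = -1*(-87200) = 87200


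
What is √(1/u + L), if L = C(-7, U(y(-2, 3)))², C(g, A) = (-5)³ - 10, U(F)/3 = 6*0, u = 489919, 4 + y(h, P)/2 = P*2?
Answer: 4*√273398494972759/489919 ≈ 135.00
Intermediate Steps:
y(h, P) = -8 + 4*P (y(h, P) = -8 + 2*(P*2) = -8 + 2*(2*P) = -8 + 4*P)
U(F) = 0 (U(F) = 3*(6*0) = 3*0 = 0)
C(g, A) = -135 (C(g, A) = -125 - 10 = -135)
L = 18225 (L = (-135)² = 18225)
√(1/u + L) = √(1/489919 + 18225) = √(8928773776/489919) = 4*√273398494972759/489919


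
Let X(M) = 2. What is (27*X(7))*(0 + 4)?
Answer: 216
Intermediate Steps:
(27*X(7))*(0 + 4) = (27*2)*(0 + 4) = 54*4 = 216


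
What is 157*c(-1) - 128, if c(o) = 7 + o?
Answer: 814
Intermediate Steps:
157*c(-1) - 128 = 157*(7 - 1) - 128 = 157*6 - 128 = 942 - 128 = 814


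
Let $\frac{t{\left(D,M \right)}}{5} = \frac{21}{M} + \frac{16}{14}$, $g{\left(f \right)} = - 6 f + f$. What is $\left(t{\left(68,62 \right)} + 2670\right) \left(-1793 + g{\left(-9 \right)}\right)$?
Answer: $- \frac{1015583630}{217} \approx -4.6801 \cdot 10^{6}$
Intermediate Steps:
$g{\left(f \right)} = - 5 f$
$t{\left(D,M \right)} = \frac{40}{7} + \frac{105}{M}$ ($t{\left(D,M \right)} = 5 \left(\frac{21}{M} + \frac{16}{14}\right) = 5 \left(\frac{21}{M} + 16 \cdot \frac{1}{14}\right) = 5 \left(\frac{21}{M} + \frac{8}{7}\right) = 5 \left(\frac{8}{7} + \frac{21}{M}\right) = \frac{40}{7} + \frac{105}{M}$)
$\left(t{\left(68,62 \right)} + 2670\right) \left(-1793 + g{\left(-9 \right)}\right) = \left(\left(\frac{40}{7} + \frac{105}{62}\right) + 2670\right) \left(-1793 - -45\right) = \left(\left(\frac{40}{7} + 105 \cdot \frac{1}{62}\right) + 2670\right) \left(-1793 + 45\right) = \left(\left(\frac{40}{7} + \frac{105}{62}\right) + 2670\right) \left(-1748\right) = \left(\frac{3215}{434} + 2670\right) \left(-1748\right) = \frac{1161995}{434} \left(-1748\right) = - \frac{1015583630}{217}$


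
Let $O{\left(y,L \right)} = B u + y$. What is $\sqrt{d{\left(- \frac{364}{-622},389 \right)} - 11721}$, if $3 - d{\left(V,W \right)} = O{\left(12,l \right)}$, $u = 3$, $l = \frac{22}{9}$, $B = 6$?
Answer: $2 i \sqrt{2937} \approx 108.39 i$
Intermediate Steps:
$l = \frac{22}{9}$ ($l = 22 \cdot \frac{1}{9} = \frac{22}{9} \approx 2.4444$)
$O{\left(y,L \right)} = 18 + y$ ($O{\left(y,L \right)} = 6 \cdot 3 + y = 18 + y$)
$d{\left(V,W \right)} = -27$ ($d{\left(V,W \right)} = 3 - \left(18 + 12\right) = 3 - 30 = -27$)
$\sqrt{d{\left(- \frac{364}{-622},389 \right)} - 11721} = \sqrt{-27 - 11721} = \sqrt{-11748} = 2 i \sqrt{2937}$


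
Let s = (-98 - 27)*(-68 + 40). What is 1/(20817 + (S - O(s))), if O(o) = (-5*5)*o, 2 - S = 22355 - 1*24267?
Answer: 1/110231 ≈ 9.0719e-6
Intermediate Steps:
S = 1914 (S = 2 - (22355 - 1*24267) = 2 - (22355 - 24267) = 2 - 1*(-1912) = 2 + 1912 = 1914)
s = 3500 (s = -125*(-28) = 3500)
O(o) = -25*o
1/(20817 + (S - O(s))) = 1/(20817 + (1914 - (-25)*3500)) = 1/(20817 + (1914 - 1*(-87500))) = 1/(20817 + (1914 + 87500)) = 1/(20817 + 89414) = 1/110231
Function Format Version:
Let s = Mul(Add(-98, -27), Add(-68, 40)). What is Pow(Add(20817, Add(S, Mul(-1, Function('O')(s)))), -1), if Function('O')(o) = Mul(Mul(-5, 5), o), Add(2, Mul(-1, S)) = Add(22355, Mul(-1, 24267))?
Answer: Rational(1, 110231) ≈ 9.0719e-6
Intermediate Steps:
S = 1914 (S = Add(2, Mul(-1, Add(22355, Mul(-1, 24267)))) = Add(2, Mul(-1, Add(22355, -24267))) = Add(2, Mul(-1, -1912)) = Add(2, 1912) = 1914)
s = 3500 (s = Mul(-125, -28) = 3500)
Function('O')(o) = Mul(-25, o)
Pow(Add(20817, Add(S, Mul(-1, Function('O')(s)))), -1) = Pow(Add(20817, Add(1914, Mul(-1, Mul(-25, 3500)))), -1) = Pow(Add(20817, Add(1914, Mul(-1, -87500))), -1) = Pow(Add(20817, Add(1914, 87500)), -1) = Pow(Add(20817, 89414), -1) = Pow(110231, -1) = Rational(1, 110231)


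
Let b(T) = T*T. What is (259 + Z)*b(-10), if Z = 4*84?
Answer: 59500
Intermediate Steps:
Z = 336
b(T) = T**2
(259 + Z)*b(-10) = (259 + 336)*(-10)**2 = 595*100 = 59500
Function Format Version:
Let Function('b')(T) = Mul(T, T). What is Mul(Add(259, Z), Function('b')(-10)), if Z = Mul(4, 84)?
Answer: 59500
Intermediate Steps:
Z = 336
Function('b')(T) = Pow(T, 2)
Mul(Add(259, Z), Function('b')(-10)) = Mul(Add(259, 336), Pow(-10, 2)) = Mul(595, 100) = 59500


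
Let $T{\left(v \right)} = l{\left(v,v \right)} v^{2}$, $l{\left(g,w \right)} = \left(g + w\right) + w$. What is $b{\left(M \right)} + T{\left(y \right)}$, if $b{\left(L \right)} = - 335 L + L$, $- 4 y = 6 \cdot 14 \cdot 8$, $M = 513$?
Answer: $-14396238$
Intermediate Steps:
$l{\left(g,w \right)} = g + 2 w$
$y = -168$ ($y = - \frac{6 \cdot 14 \cdot 8}{4} = - \frac{84 \cdot 8}{4} = \left(- \frac{1}{4}\right) 672 = -168$)
$T{\left(v \right)} = 3 v^{3}$ ($T{\left(v \right)} = \left(v + 2 v\right) v^{2} = 3 v v^{2} = 3 v^{3}$)
$b{\left(L \right)} = - 334 L$
$b{\left(M \right)} + T{\left(y \right)} = \left(-334\right) 513 + 3 \left(-168\right)^{3} = -171342 + 3 \left(-4741632\right) = -171342 - 14224896 = -14396238$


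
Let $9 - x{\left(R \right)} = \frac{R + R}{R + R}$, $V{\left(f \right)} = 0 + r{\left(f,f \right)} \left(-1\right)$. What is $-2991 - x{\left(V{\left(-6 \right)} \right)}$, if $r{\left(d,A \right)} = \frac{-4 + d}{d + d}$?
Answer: $-2999$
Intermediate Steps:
$r{\left(d,A \right)} = \frac{-4 + d}{2 d}$
$V{\left(f \right)} = - \frac{-4 + f}{2 f}$ ($V{\left(f \right)} = 0 + \frac{-4 + f}{2 f} \left(-1\right) = 0 - \frac{-4 + f}{2 f} = - \frac{-4 + f}{2 f}$)
$x{\left(R \right)} = 8$ ($x{\left(R \right)} = 9 - \frac{R + R}{R + R} = 9 - \frac{2 R}{2 R} = 9 - 2 R \frac{1}{2 R} = 9 - 1 = 8$)
$-2991 - x{\left(V{\left(-6 \right)} \right)} = -2991 - 8 = -2999$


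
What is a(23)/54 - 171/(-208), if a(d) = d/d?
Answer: 4721/5616 ≈ 0.84063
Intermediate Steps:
a(d) = 1
a(23)/54 - 171/(-208) = 1/54 - 171/(-208) = 1*(1/54) - 171*(-1/208) = 1/54 + 171/208 = 4721/5616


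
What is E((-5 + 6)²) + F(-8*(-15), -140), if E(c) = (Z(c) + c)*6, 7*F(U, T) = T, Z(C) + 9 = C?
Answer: -62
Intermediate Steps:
Z(C) = -9 + C
F(U, T) = T/7
E(c) = -54 + 12*c (E(c) = ((-9 + c) + c)*6 = (-9 + 2*c)*6 = -54 + 12*c)
E((-5 + 6)²) + F(-8*(-15), -140) = (-54 + 12*(-5 + 6)²) + (⅐)*(-140) = (-54 + 12*1²) - 20 = (-54 + 12*1) - 20 = (-54 + 12) - 20 = -42 - 20 = -62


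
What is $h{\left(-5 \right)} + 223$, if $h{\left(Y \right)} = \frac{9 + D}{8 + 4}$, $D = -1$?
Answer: $\frac{671}{3} \approx 223.67$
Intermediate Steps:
$h{\left(Y \right)} = \frac{2}{3}$ ($h{\left(Y \right)} = \frac{9 - 1}{8 + 4} = \frac{8}{12} = 8 \cdot \frac{1}{12} = \frac{2}{3}$)
$h{\left(-5 \right)} + 223 = \frac{2}{3} + 223 = \frac{671}{3}$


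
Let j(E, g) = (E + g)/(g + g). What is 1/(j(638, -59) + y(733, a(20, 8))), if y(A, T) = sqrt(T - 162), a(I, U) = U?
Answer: -68322/2479537 - 13924*I*sqrt(154)/2479537 ≈ -0.027554 - 0.069687*I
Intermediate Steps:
y(A, T) = sqrt(-162 + T)
j(E, g) = (E + g)/(2*g) (j(E, g) = (E + g)/((2*g)) = (E + g)*(1/(2*g)) = (E + g)/(2*g))
1/(j(638, -59) + y(733, a(20, 8))) = 1/((1/2)*(638 - 59)/(-59) + sqrt(-162 + 8)) = 1/((1/2)*(-1/59)*579 + sqrt(-154)) = 1/(-579/118 + I*sqrt(154))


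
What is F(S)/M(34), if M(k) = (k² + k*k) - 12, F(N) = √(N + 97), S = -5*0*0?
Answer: √97/2300 ≈ 0.0042821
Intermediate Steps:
S = 0 (S = 0*0 = 0)
F(N) = √(97 + N)
M(k) = -12 + 2*k² (M(k) = (k² + k²) - 12 = 2*k² - 12 = -12 + 2*k²)
F(S)/M(34) = √(97 + 0)/(-12 + 2*34²) = √97/(-12 + 2*1156) = √97/(-12 + 2312) = √97/2300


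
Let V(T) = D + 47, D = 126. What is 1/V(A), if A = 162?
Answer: 1/173 ≈ 0.0057803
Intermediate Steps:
V(T) = 173 (V(T) = 126 + 47 = 173)
1/V(A) = 1/173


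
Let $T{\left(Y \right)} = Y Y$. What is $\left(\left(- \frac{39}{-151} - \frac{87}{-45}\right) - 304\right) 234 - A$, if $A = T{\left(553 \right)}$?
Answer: $- \frac{284206283}{755} \approx -3.7643 \cdot 10^{5}$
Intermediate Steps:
$T{\left(Y \right)} = Y^{2}$
$A = 305809$ ($A = 553^{2} = 305809$)
$\left(\left(- \frac{39}{-151} - \frac{87}{-45}\right) - 304\right) 234 - A = \left(\left(- \frac{39}{-151} - \frac{87}{-45}\right) - 304\right) 234 - 305809 = \left(\left(\left(-39\right) \left(- \frac{1}{151}\right) - - \frac{29}{15}\right) - 304\right) 234 - 305809 = \left(\left(\frac{39}{151} + \frac{29}{15}\right) - 304\right) 234 - 305809 = \left(\frac{4964}{2265} - 304\right) 234 - 305809 = \left(- \frac{683596}{2265}\right) 234 - 305809 = - \frac{53320488}{755} - 305809 = - \frac{284206283}{755}$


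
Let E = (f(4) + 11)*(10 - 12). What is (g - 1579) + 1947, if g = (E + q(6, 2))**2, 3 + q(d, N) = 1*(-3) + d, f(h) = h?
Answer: 1268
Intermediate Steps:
E = -30 (E = (4 + 11)*(10 - 12) = 15*(-2) = -30)
q(d, N) = -6 + d (q(d, N) = -3 + (1*(-3) + d) = -3 + (-3 + d) = -6 + d)
g = 900 (g = (-30 + (-6 + 6))**2 = (-30 + 0)**2 = (-30)**2 = 900)
(g - 1579) + 1947 = (900 - 1579) + 1947 = -679 + 1947 = 1268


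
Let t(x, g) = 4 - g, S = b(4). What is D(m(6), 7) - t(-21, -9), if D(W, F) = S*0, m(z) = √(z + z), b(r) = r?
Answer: -13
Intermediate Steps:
S = 4
m(z) = √2*√z (m(z) = √(2*z) = √2*√z)
D(W, F) = 0 (D(W, F) = 4*0 = 0)
D(m(6), 7) - t(-21, -9) = 0 - (4 - 1*(-9)) = 0 - (4 + 9) = 0 - 1*13 = 0 - 13 = -13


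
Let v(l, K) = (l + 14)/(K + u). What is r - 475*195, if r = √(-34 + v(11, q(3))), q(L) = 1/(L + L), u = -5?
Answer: -92625 + 4*I*√2059/29 ≈ -92625.0 + 6.2588*I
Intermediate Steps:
q(L) = 1/(2*L)
v(l, K) = (14 + l)/(-5 + K) (v(l, K) = (l + 14)/(K - 5) = (14 + l)/(-5 + K))
r = 4*I*√2059/29 (r = √(-34 + (14 + 11)/(-5 + (½)/3)) = √(-34 + 25/(-5 + (½)*(⅓))) = √(-34 + 25/(-5 + ⅙)) = √(-34 + 25/(-29/6)) = √(-34 - 6/29*25) = √(-34 - 150/29) = √(-1136/29) = 4*I*√2059/29 ≈ 6.2588*I)
r - 475*195 = 4*I*√2059/29 - 475*195 = 4*I*√2059/29 - 92625 = -92625 + 4*I*√2059/29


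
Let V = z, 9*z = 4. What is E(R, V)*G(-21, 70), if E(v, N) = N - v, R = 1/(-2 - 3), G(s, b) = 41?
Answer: 1189/45 ≈ 26.422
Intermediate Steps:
z = 4/9 (z = (1/9)*4 = 4/9 ≈ 0.44444)
V = 4/9 ≈ 0.44444
R = -1/5 (R = 1/(-5) = -1/5 ≈ -0.20000)
E(R, V)*G(-21, 70) = (4/9 - 1*(-1/5))*41 = (4/9 + 1/5)*41 = (29/45)*41 = 1189/45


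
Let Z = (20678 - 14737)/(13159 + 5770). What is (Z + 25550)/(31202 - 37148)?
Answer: -483641891/112551834 ≈ -4.2971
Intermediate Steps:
Z = 5941/18929 ≈ 0.31386
(Z + 25550)/(31202 - 37148) = (5941/18929 + 25550)/(31202 - 37148) = (483641891/18929)/(-5946) = (483641891/18929)*(-1/5946) = -483641891/112551834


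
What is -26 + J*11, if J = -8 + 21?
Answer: 117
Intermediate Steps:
J = 13
-26 + J*11 = -26 + 13*11 = -26 + 143 = 117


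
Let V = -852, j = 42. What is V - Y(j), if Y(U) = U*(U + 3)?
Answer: -2742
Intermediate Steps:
Y(U) = U*(3 + U)
V - Y(j) = -852 - 42*(3 + 42) = -852 - 42*45 = -852 - 1*1890 = -852 - 1890 = -2742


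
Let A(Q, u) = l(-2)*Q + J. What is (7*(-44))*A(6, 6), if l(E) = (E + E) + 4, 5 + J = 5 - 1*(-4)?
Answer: -1232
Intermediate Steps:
J = 4 (J = -5 + (5 - 1*(-4)) = -5 + (5 + 4) = -5 + 9 = 4)
l(E) = 4 + 2*E (l(E) = 2*E + 4 = 4 + 2*E)
A(Q, u) = 4 (A(Q, u) = (4 + 2*(-2))*Q + 4 = (4 - 4)*Q + 4 = 0*Q + 4 = 0 + 4 = 4)
(7*(-44))*A(6, 6) = (7*(-44))*4 = -308*4 = -1232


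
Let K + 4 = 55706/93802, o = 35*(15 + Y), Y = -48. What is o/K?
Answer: 54170655/159751 ≈ 339.09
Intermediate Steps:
o = -1155 (o = 35*(15 - 48) = 35*(-33) = -1155)
K = -159751/46901 (K = -4 + 55706/93802 = -4 + 55706*(1/93802) = -4 + 27853/46901 = -159751/46901 ≈ -3.4061)
o/K = -1155/(-159751/46901) = -1155*(-46901/159751) = 54170655/159751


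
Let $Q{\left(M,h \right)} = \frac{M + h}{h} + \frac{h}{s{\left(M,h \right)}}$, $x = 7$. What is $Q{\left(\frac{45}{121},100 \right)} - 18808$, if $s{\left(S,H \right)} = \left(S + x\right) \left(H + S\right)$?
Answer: $- \frac{24652675639877}{1310834140} \approx -18807.0$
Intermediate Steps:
$s{\left(S,H \right)} = \left(7 + S\right) \left(H + S\right)$ ($s{\left(S,H \right)} = \left(S + 7\right) \left(H + S\right) = \left(7 + S\right) \left(H + S\right)$)
$Q{\left(M,h \right)} = \frac{h}{M^{2} + 7 M + 7 h + M h} + \frac{M + h}{h}$ ($Q{\left(M,h \right)} = \frac{M + h}{h} + \frac{h}{M^{2} + 7 h + 7 M + h M} = \frac{M + h}{h} + \frac{h}{M^{2} + 7 h + 7 M + M h} = \frac{M + h}{h} + \frac{h}{M^{2} + 7 M + 7 h + M h} = \frac{h}{M^{2} + 7 M + 7 h + M h} + \frac{M + h}{h}$)
$Q{\left(\frac{45}{121},100 \right)} - 18808 = \left(1 + \frac{45 \cdot \frac{1}{121}}{100} + \frac{100}{\left(\frac{45}{121}\right)^{2} + 7 \cdot \frac{45}{121} + 7 \cdot 100 + \frac{45}{121} \cdot 100}\right) - 18808 = \left(1 + 45 \cdot \frac{1}{121} \cdot \frac{1}{100} + \frac{100}{\left(45 \cdot \frac{1}{121}\right)^{2} + 7 \cdot 45 \cdot \frac{1}{121} + 700 + 45 \cdot \frac{1}{121} \cdot 100}\right) - 18808 = \left(1 + \frac{45}{121} \cdot \frac{1}{100} + \frac{100}{\left(\frac{45}{121}\right)^{2} + 7 \cdot \frac{45}{121} + 700 + \frac{45}{121} \cdot 100}\right) - 18808 = \left(1 + \frac{9}{2420} + \frac{100}{\frac{2025}{14641} + \frac{315}{121} + 700 + \frac{4500}{121}}\right) - 18808 = \left(1 + \frac{9}{2420} + \frac{100}{\frac{10833340}{14641}}\right) - 18808 = \left(1 + \frac{9}{2420} + 100 \cdot \frac{14641}{10833340}\right) - 18808 = \left(1 + \frac{9}{2420} + \frac{73205}{541667}\right) - 18808 = \frac{1492865243}{1310834140} - 18808 = - \frac{24652675639877}{1310834140}$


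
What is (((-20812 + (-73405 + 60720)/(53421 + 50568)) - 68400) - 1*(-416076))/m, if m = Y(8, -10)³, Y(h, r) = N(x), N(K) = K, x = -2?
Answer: -33990247811/831912 ≈ -40858.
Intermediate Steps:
Y(h, r) = -2
m = -8 (m = (-2)³ = -8)
(((-20812 + (-73405 + 60720)/(53421 + 50568)) - 68400) - 1*(-416076))/m = (((-20812 + (-73405 + 60720)/(53421 + 50568)) - 68400) - 1*(-416076))/(-8) = (((-20812 - 12685/103989) - 68400) + 416076)*(-⅛) = ((-2164231753/103989 - 68400) + 416076)*(-⅛) = (-9277079353/103989 + 416076)*(-⅛) = (33990247811/103989)*(-⅛) = -33990247811/831912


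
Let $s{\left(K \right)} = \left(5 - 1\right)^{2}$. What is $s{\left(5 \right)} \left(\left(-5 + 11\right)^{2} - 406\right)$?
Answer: $-5920$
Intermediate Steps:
$s{\left(K \right)} = 16$ ($s{\left(K \right)} = 4^{2} = 16$)
$s{\left(5 \right)} \left(\left(-5 + 11\right)^{2} - 406\right) = 16 \left(\left(-5 + 11\right)^{2} - 406\right) = 16 \left(6^{2} - 406\right) = 16 \left(36 - 406\right) = 16 \left(-370\right) = -5920$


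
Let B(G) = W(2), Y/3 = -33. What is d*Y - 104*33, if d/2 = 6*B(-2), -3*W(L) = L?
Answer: -2640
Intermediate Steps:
W(L) = -L/3
Y = -99 (Y = 3*(-33) = -99)
B(G) = -⅔ (B(G) = -⅓*2 = -⅔)
d = -8 (d = 2*(6*(-⅔)) = 2*(-4) = -8)
d*Y - 104*33 = -8*(-99) - 104*33 = 792 - 3432 = -2640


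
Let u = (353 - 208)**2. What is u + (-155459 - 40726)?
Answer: -175160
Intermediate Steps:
u = 21025 (u = 145**2 = 21025)
u + (-155459 - 40726) = 21025 + (-155459 - 40726) = 21025 - 196185 = -175160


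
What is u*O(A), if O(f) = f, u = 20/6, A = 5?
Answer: 50/3 ≈ 16.667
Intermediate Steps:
u = 10/3 (u = 20*(1/6) = 10/3 ≈ 3.3333)
u*O(A) = (10/3)*5 = 50/3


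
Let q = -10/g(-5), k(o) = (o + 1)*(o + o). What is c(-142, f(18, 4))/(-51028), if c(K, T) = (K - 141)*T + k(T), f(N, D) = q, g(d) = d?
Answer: 277/25514 ≈ 0.010857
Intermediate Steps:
k(o) = 2*o*(1 + o) (k(o) = (1 + o)*(2*o) = 2*o*(1 + o))
q = 2 (q = -10/(-5) = -10*(-1/5) = 2)
f(N, D) = 2
c(K, T) = T*(-141 + K) + 2*T*(1 + T) (c(K, T) = (K - 141)*T + 2*T*(1 + T) = (-141 + K)*T + 2*T*(1 + T) = T*(-141 + K) + 2*T*(1 + T))
c(-142, f(18, 4))/(-51028) = (2*(-139 - 142 + 2*2))/(-51028) = (2*(-139 - 142 + 4))*(-1/51028) = (2*(-277))*(-1/51028) = -554*(-1/51028) = 277/25514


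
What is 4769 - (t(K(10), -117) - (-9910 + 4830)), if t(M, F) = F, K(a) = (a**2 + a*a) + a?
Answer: -194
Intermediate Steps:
K(a) = a + 2*a**2 (K(a) = (a**2 + a**2) + a = 2*a**2 + a = a + 2*a**2)
4769 - (t(K(10), -117) - (-9910 + 4830)) = 4769 - (-117 - (-9910 + 4830)) = 4769 - (-117 - 1*(-5080)) = 4769 - (-117 + 5080) = 4769 - 1*4963 = 4769 - 4963 = -194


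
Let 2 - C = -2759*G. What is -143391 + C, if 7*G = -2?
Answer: -1009241/7 ≈ -1.4418e+5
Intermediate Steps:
G = -2/7 (G = (⅐)*(-2) = -2/7 ≈ -0.28571)
C = -5504/7 (C = 2 - (-2759)*(-2)/7 = 2 - 1*5518/7 = 2 - 5518/7 = -5504/7 ≈ -786.29)
-143391 + C = -143391 - 5504/7 = -1009241/7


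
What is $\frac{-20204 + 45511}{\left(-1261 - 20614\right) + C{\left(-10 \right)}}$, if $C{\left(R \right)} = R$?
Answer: $- \frac{25307}{21885} \approx -1.1564$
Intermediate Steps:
$\frac{-20204 + 45511}{\left(-1261 - 20614\right) + C{\left(-10 \right)}} = \frac{-20204 + 45511}{\left(-1261 - 20614\right) - 10} = \frac{25307}{-21875 - 10} = \frac{25307}{-21885} = 25307 \left(- \frac{1}{21885}\right) = - \frac{25307}{21885}$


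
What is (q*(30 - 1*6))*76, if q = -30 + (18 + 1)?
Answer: -20064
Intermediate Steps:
q = -11 (q = -30 + 19 = -11)
(q*(30 - 1*6))*76 = -11*(30 - 1*6)*76 = -11*(30 - 6)*76 = -11*24*76 = -264*76 = -20064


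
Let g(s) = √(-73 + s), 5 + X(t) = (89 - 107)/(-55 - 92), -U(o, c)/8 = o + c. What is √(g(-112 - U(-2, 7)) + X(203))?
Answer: √(-239 + 49*I*√145)/7 ≈ 2.0142 + 2.9891*I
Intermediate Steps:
U(o, c) = -8*c - 8*o (U(o, c) = -8*(o + c) = -8*(c + o) = -8*c - 8*o)
X(t) = -239/49 (X(t) = -5 + (89 - 107)/(-55 - 92) = -5 - 18/(-147) = -5 - 18*(-1/147) = -5 + 6/49 = -239/49)
√(g(-112 - U(-2, 7)) + X(203)) = √(√(-73 + (-112 - (-8*7 - 8*(-2)))) - 239/49) = √(√(-73 + (-112 - (-56 + 16))) - 239/49) = √(√(-73 + (-112 - 1*(-40))) - 239/49) = √(√(-73 + (-112 + 40)) - 239/49) = √(√(-73 - 72) - 239/49) = √(√(-145) - 239/49) = √(I*√145 - 239/49) = √(-239/49 + I*√145)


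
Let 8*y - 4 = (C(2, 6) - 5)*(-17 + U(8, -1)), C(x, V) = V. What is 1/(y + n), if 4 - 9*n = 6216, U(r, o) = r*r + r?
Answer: -72/49165 ≈ -0.0014645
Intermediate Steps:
U(r, o) = r + r² (U(r, o) = r² + r = r + r²)
n = -6212/9 (n = 4/9 - ⅑*6216 = 4/9 - 2072/3 = -6212/9 ≈ -690.22)
y = 59/8 (y = ½ + ((6 - 5)*(-17 + 8*(1 + 8)))/8 = ½ + (1*(-17 + 8*9))/8 = ½ + (1*(-17 + 72))/8 = ½ + (1*55)/8 = ½ + (⅛)*55 = ½ + 55/8 = 59/8 ≈ 7.3750)
1/(y + n) = 1/(59/8 - 6212/9) = 1/(-49165/72) = -72/49165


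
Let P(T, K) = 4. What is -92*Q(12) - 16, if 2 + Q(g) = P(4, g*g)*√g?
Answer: 168 - 736*√3 ≈ -1106.8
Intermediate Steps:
Q(g) = -2 + 4*√g
-92*Q(12) - 16 = -92*(-2 + 4*√12) - 16 = -92*(-2 + 4*(2*√3)) - 16 = -92*(-2 + 8*√3) - 16 = (184 - 736*√3) - 16 = 168 - 736*√3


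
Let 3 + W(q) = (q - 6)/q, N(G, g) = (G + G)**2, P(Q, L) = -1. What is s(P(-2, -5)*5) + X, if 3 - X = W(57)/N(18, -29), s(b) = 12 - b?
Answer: 61565/3078 ≈ 20.002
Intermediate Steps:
N(G, g) = 4*G**2 (N(G, g) = (2*G)**2 = 4*G**2)
W(q) = -3 + (-6 + q)/q (W(q) = -3 + (q - 6)/q = -3 + (-6 + q)/q)
X = 9239/3078 (X = 3 - (-2 - 6/57)/(4*18**2) = 3 - (-2 - 6*1/57)/(4*324) = 3 - (-2 - 2/19)/1296 = 3 - (-40)/(19*1296) = 3 - 1*(-5/3078) = 3 + 5/3078 = 9239/3078 ≈ 3.0016)
s(P(-2, -5)*5) + X = (12 - (-1)*5) + 9239/3078 = (12 - 1*(-5)) + 9239/3078 = (12 + 5) + 9239/3078 = 17 + 9239/3078 = 61565/3078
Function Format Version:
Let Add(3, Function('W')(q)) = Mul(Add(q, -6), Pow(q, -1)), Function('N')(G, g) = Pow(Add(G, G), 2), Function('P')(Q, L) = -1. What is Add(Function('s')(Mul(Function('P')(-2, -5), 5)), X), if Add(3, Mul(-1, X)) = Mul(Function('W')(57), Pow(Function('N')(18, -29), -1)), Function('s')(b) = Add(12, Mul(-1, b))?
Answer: Rational(61565, 3078) ≈ 20.002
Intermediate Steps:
Function('N')(G, g) = Mul(4, Pow(G, 2)) (Function('N')(G, g) = Pow(Mul(2, G), 2) = Mul(4, Pow(G, 2)))
Function('W')(q) = Add(-3, Mul(Pow(q, -1), Add(-6, q))) (Function('W')(q) = Add(-3, Mul(Add(q, -6), Pow(q, -1))) = Add(-3, Mul(Add(-6, q), Pow(q, -1))) = Add(-3, Mul(Pow(q, -1), Add(-6, q))))
X = Rational(9239, 3078) (X = Add(3, Mul(-1, Mul(Add(-2, Mul(-6, Pow(57, -1))), Pow(Mul(4, Pow(18, 2)), -1)))) = Add(3, Mul(-1, Mul(Add(-2, Mul(-6, Rational(1, 57))), Pow(Mul(4, 324), -1)))) = Add(3, Mul(-1, Mul(Add(-2, Rational(-2, 19)), Pow(1296, -1)))) = Add(3, Mul(-1, Mul(Rational(-40, 19), Rational(1, 1296)))) = Add(3, Mul(-1, Rational(-5, 3078))) = Add(3, Rational(5, 3078)) = Rational(9239, 3078) ≈ 3.0016)
Add(Function('s')(Mul(Function('P')(-2, -5), 5)), X) = Add(Add(12, Mul(-1, Mul(-1, 5))), Rational(9239, 3078)) = Add(Add(12, Mul(-1, -5)), Rational(9239, 3078)) = Add(Add(12, 5), Rational(9239, 3078)) = Add(17, Rational(9239, 3078)) = Rational(61565, 3078)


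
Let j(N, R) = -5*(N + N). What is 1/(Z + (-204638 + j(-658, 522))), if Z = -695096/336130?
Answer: -168065/33286965318 ≈ -5.0490e-6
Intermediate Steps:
Z = -347548/168065 (Z = -695096*1/336130 = -347548/168065 ≈ -2.0679)
j(N, R) = -10*N
1/(Z + (-204638 + j(-658, 522))) = 1/(-347548/168065 + (-204638 - 10*(-658))) = 1/(-347548/168065 + (-204638 + 6580)) = 1/(-347548/168065 - 198058) = 1/(-33286965318/168065) = -168065/33286965318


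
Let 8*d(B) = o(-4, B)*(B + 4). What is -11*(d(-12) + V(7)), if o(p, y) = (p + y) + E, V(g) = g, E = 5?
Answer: -198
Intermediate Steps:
o(p, y) = 5 + p + y (o(p, y) = (p + y) + 5 = 5 + p + y)
d(B) = (1 + B)*(4 + B)/8 (d(B) = ((5 - 4 + B)*(B + 4))/8 = ((1 + B)*(4 + B))/8 = (1 + B)*(4 + B)/8)
-11*(d(-12) + V(7)) = -11*((1 - 12)*(4 - 12)/8 + 7) = -11*((1/8)*(-11)*(-8) + 7) = -11*(11 + 7) = -11*18 = -198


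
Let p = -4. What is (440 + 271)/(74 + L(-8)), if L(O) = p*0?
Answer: 711/74 ≈ 9.6081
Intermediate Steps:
L(O) = 0 (L(O) = -4*0 = 0)
(440 + 271)/(74 + L(-8)) = (440 + 271)/(74 + 0) = 711/74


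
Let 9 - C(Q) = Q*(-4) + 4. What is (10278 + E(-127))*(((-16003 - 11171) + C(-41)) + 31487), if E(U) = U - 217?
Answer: 41265836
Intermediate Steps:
E(U) = -217 + U
C(Q) = 5 + 4*Q (C(Q) = 9 - (Q*(-4) + 4) = 9 - (-4*Q + 4) = 9 - (4 - 4*Q) = 9 + (-4 + 4*Q) = 5 + 4*Q)
(10278 + E(-127))*(((-16003 - 11171) + C(-41)) + 31487) = (10278 + (-217 - 127))*(((-16003 - 11171) + (5 + 4*(-41))) + 31487) = (10278 - 344)*((-27174 + (5 - 164)) + 31487) = 9934*((-27174 - 159) + 31487) = 9934*(-27333 + 31487) = 9934*4154 = 41265836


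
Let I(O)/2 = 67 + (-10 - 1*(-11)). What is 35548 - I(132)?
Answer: 35412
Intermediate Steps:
I(O) = 136 (I(O) = 2*(67 + (-10 - 1*(-11))) = 2*(67 + (-10 + 11)) = 2*(67 + 1) = 2*68 = 136)
35548 - I(132) = 35548 - 1*136 = 35548 - 136 = 35412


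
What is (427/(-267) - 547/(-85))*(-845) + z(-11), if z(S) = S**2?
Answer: -17999207/4539 ≈ -3965.5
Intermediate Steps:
(427/(-267) - 547/(-85))*(-845) + z(-11) = (427/(-267) - 547/(-85))*(-845) + (-11)**2 = (427*(-1/267) - 547*(-1/85))*(-845) + 121 = (-427/267 + 547/85)*(-845) + 121 = (109754/22695)*(-845) + 121 = -18548426/4539 + 121 = -17999207/4539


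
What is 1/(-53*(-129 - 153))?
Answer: 1/14946 ≈ 6.6907e-5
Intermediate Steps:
1/(-53*(-129 - 153)) = 1/(-53*(-282)) = 1/14946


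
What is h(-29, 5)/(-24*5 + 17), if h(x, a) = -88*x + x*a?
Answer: -2407/103 ≈ -23.369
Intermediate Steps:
h(x, a) = -88*x + a*x
h(-29, 5)/(-24*5 + 17) = (-29*(-88 + 5))/(-24*5 + 17) = (-29*(-83))/(-120 + 17) = 2407/(-103) = 2407*(-1/103) = -2407/103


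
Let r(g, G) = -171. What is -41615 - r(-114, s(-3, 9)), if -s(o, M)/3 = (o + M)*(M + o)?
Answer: -41444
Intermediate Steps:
s(o, M) = -3*(M + o)**2 (s(o, M) = -3*(o + M)*(M + o) = -3*(M + o)*(M + o) = -3*(M + o)**2)
-41615 - r(-114, s(-3, 9)) = -41615 - 1*(-171) = -41615 + 171 = -41444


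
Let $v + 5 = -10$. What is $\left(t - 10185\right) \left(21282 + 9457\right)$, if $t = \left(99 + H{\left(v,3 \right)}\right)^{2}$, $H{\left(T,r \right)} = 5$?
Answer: $19396309$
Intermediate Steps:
$v = -15$ ($v = -5 - 10 = -15$)
$t = 10816$ ($t = \left(99 + 5\right)^{2} = 104^{2} = 10816$)
$\left(t - 10185\right) \left(21282 + 9457\right) = \left(10816 - 10185\right) \left(21282 + 9457\right) = 631 \cdot 30739 = 19396309$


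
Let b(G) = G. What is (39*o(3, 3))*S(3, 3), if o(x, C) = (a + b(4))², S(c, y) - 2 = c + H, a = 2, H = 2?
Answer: 9828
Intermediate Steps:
S(c, y) = 4 + c (S(c, y) = 2 + (c + 2) = 2 + (2 + c) = 4 + c)
o(x, C) = 36 (o(x, C) = (2 + 4)² = 6² = 36)
(39*o(3, 3))*S(3, 3) = (39*36)*(4 + 3) = 1404*7 = 9828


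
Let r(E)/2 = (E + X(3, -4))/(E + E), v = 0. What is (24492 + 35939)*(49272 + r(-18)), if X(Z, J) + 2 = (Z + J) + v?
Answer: 17865760409/6 ≈ 2.9776e+9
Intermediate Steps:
X(Z, J) = -2 + J + Z (X(Z, J) = -2 + ((Z + J) + 0) = -2 + ((J + Z) + 0) = -2 + (J + Z) = -2 + J + Z)
r(E) = (-3 + E)/E (r(E) = 2*((E + (-2 - 4 + 3))/(E + E)) = 2*((E - 3)/((2*E))) = 2*((-3 + E)*(1/(2*E))) = 2*((-3 + E)/(2*E)) = (-3 + E)/E)
(24492 + 35939)*(49272 + r(-18)) = (24492 + 35939)*(49272 + (-3 - 18)/(-18)) = 60431*(49272 - 1/18*(-21)) = 60431*(49272 + 7/6) = 60431*(295639/6) = 17865760409/6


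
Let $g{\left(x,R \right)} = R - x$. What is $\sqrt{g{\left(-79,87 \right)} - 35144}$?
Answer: $i \sqrt{34978} \approx 187.02 i$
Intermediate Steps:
$\sqrt{g{\left(-79,87 \right)} - 35144} = \sqrt{\left(87 - -79\right) - 35144} = \sqrt{\left(87 + 79\right) - 35144} = \sqrt{166 - 35144} = \sqrt{-34978} = i \sqrt{34978}$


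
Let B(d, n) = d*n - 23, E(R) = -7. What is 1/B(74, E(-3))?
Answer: -1/541 ≈ -0.0018484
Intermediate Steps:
B(d, n) = -23 + d*n
1/B(74, E(-3)) = 1/(-23 + 74*(-7)) = 1/(-23 - 518) = 1/(-541) = -1/541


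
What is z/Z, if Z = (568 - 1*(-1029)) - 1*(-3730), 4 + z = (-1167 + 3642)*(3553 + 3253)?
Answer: 16844846/5327 ≈ 3162.2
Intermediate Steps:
z = 16844846 (z = -4 + (-1167 + 3642)*(3553 + 3253) = -4 + 2475*6806 = -4 + 16844850 = 16844846)
Z = 5327 (Z = (568 + 1029) + 3730 = 1597 + 3730 = 5327)
z/Z = 16844846/5327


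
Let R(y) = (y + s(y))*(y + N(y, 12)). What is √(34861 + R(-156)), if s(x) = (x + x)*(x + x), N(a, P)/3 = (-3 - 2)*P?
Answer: I*√32620307 ≈ 5711.4*I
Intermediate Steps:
N(a, P) = -15*P (N(a, P) = 3*((-3 - 2)*P) = 3*(-5*P) = -15*P)
s(x) = 4*x² (s(x) = (2*x)*(2*x) = 4*x²)
R(y) = (-180 + y)*(y + 4*y²) (R(y) = (y + 4*y²)*(y - 15*12) = (y + 4*y²)*(y - 180) = (y + 4*y²)*(-180 + y) = (-180 + y)*(y + 4*y²))
√(34861 + R(-156)) = √(34861 - 156*(-180 - 719*(-156) + 4*(-156)²)) = √(34861 - 156*(-180 + 112164 + 4*24336)) = √(34861 - 156*(-180 + 112164 + 97344)) = √(34861 - 156*209328) = √(34861 - 32655168) = √(-32620307) = I*√32620307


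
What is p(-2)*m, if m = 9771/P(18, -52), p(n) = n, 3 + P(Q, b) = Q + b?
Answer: 19542/37 ≈ 528.16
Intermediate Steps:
P(Q, b) = -3 + Q + b (P(Q, b) = -3 + (Q + b) = -3 + Q + b)
m = -9771/37 (m = 9771/(-3 + 18 - 52) = 9771/(-37) = 9771*(-1/37) = -9771/37 ≈ -264.08)
p(-2)*m = -2*(-9771/37) = 19542/37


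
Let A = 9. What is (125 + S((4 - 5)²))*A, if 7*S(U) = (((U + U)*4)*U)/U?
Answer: 7947/7 ≈ 1135.3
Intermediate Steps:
S(U) = 8*U/7 (S(U) = ((((U + U)*4)*U)/U)/7 = ((((2*U)*4)*U)/U)/7 = (((8*U)*U)/U)/7 = ((8*U²)/U)/7 = (8*U)/7 = 8*U/7)
(125 + S((4 - 5)²))*A = (125 + 8*(4 - 5)²/7)*9 = (125 + (8/7)*(-1)²)*9 = (125 + (8/7)*1)*9 = (125 + 8/7)*9 = (883/7)*9 = 7947/7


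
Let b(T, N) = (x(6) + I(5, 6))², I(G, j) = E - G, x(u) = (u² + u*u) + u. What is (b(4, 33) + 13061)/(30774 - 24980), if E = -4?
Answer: 8911/2897 ≈ 3.0759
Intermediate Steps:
x(u) = u + 2*u² (x(u) = (u² + u²) + u = 2*u² + u = u + 2*u²)
I(G, j) = -4 - G
b(T, N) = 4761 (b(T, N) = (6*(1 + 2*6) + (-4 - 1*5))² = (6*(1 + 12) + (-4 - 5))² = (6*13 - 9)² = (78 - 9)² = 69² = 4761)
(b(4, 33) + 13061)/(30774 - 24980) = (4761 + 13061)/(30774 - 24980) = 17822/5794 = 17822*(1/5794) = 8911/2897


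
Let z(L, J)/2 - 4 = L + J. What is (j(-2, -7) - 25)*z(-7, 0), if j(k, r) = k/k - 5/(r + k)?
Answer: 422/3 ≈ 140.67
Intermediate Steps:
z(L, J) = 8 + 2*J + 2*L (z(L, J) = 8 + 2*(L + J) = 8 + 2*(J + L) = 8 + (2*J + 2*L) = 8 + 2*J + 2*L)
j(k, r) = 1 - 5/(k + r)
(j(-2, -7) - 25)*z(-7, 0) = ((-5 - 2 - 7)/(-2 - 7) - 25)*(8 + 2*0 + 2*(-7)) = (-14/(-9) - 25)*(8 + 0 - 14) = (-1/9*(-14) - 25)*(-6) = (14/9 - 25)*(-6) = -211/9*(-6) = 422/3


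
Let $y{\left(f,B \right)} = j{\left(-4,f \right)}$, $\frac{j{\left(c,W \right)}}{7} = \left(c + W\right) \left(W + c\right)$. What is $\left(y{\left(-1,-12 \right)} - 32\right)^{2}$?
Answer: $20449$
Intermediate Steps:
$j{\left(c,W \right)} = 7 \left(W + c\right)^{2}$ ($j{\left(c,W \right)} = 7 \left(c + W\right) \left(W + c\right) = 7 \left(W + c\right) \left(W + c\right) = 7 \left(W + c\right)^{2}$)
$y{\left(f,B \right)} = 7 \left(-4 + f\right)^{2}$ ($y{\left(f,B \right)} = 7 \left(f - 4\right)^{2} = 7 \left(-4 + f\right)^{2}$)
$\left(y{\left(-1,-12 \right)} - 32\right)^{2} = \left(7 \left(-4 - 1\right)^{2} - 32\right)^{2} = \left(7 \left(-5\right)^{2} - 32\right)^{2} = \left(7 \cdot 25 - 32\right)^{2} = \left(175 - 32\right)^{2} = 143^{2} = 20449$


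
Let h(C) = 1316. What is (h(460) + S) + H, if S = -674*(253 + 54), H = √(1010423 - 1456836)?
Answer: -205602 + I*√446413 ≈ -2.056e+5 + 668.14*I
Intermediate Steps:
H = I*√446413 (H = √(-446413) = I*√446413 ≈ 668.14*I)
S = -206918 (S = -674*307 = -206918)
(h(460) + S) + H = (1316 - 206918) + I*√446413 = -205602 + I*√446413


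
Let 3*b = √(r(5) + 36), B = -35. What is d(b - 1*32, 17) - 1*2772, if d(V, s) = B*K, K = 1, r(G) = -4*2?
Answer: -2807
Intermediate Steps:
r(G) = -8
b = 2*√7/3 (b = √(-8 + 36)/3 = √28/3 = (2*√7)/3 = 2*√7/3 ≈ 1.7638)
d(V, s) = -35 (d(V, s) = -35*1 = -35)
d(b - 1*32, 17) - 1*2772 = -35 - 1*2772 = -35 - 2772 = -2807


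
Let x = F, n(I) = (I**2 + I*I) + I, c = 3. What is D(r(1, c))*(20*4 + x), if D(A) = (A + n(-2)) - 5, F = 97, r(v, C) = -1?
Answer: 0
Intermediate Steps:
n(I) = I + 2*I**2 (n(I) = (I**2 + I**2) + I = 2*I**2 + I = I + 2*I**2)
D(A) = 1 + A (D(A) = (A - 2*(1 + 2*(-2))) - 5 = (A - 2*(1 - 4)) - 5 = (A - 2*(-3)) - 5 = (A + 6) - 5 = (6 + A) - 5 = 1 + A)
x = 97
D(r(1, c))*(20*4 + x) = (1 - 1)*(20*4 + 97) = 0*(80 + 97) = 0*177 = 0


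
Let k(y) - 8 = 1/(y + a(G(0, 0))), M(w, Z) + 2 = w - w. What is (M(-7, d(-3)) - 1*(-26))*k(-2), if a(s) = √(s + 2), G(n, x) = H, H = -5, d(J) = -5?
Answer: 1296/7 - 24*I*√3/7 ≈ 185.14 - 5.9385*I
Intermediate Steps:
M(w, Z) = -2 (M(w, Z) = -2 + (w - w) = -2 + 0 = -2)
G(n, x) = -5
a(s) = √(2 + s)
k(y) = 8 + 1/(y + I*√3) (k(y) = 8 + 1/(y + √(2 - 5)) = 8 + 1/(y + √(-3)) = 8 + 1/(y + I*√3))
(M(-7, d(-3)) - 1*(-26))*k(-2) = (-2 - 1*(-26))*((1 + 8*(-2) + 8*I*√3)/(-2 + I*√3)) = (-2 + 26)*((1 - 16 + 8*I*√3)/(-2 + I*√3)) = 24*((-15 + 8*I*√3)/(-2 + I*√3)) = 24*(-15 + 8*I*√3)/(-2 + I*√3)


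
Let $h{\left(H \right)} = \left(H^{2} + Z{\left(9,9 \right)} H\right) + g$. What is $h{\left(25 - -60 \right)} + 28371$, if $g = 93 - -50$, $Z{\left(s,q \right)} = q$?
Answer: $36504$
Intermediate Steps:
$g = 143$ ($g = 93 + 50 = 143$)
$h{\left(H \right)} = 143 + H^{2} + 9 H$ ($h{\left(H \right)} = \left(H^{2} + 9 H\right) + 143 = 143 + H^{2} + 9 H$)
$h{\left(25 - -60 \right)} + 28371 = \left(143 + \left(25 - -60\right)^{2} + 9 \left(25 - -60\right)\right) + 28371 = \left(143 + \left(25 + 60\right)^{2} + 9 \left(25 + 60\right)\right) + 28371 = \left(143 + 85^{2} + 9 \cdot 85\right) + 28371 = \left(143 + 7225 + 765\right) + 28371 = 8133 + 28371 = 36504$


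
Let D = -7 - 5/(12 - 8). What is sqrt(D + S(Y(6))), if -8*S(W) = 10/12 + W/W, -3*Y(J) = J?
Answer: I*sqrt(1221)/12 ≈ 2.9119*I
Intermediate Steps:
Y(J) = -J/3
S(W) = -11/48 (S(W) = -(10/12 + W/W)/8 = -(10*(1/12) + 1)/8 = -(5/6 + 1)/8 = -1/8*11/6 = -11/48)
D = -33/4 (D = -7 - 5/4 = -33/4 ≈ -8.2500)
sqrt(D + S(Y(6))) = sqrt(-33/4 - 11/48) = sqrt(-407/48) = I*sqrt(1221)/12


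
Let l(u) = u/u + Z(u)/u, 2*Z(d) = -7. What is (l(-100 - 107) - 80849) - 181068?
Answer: -108433217/414 ≈ -2.6192e+5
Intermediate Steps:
Z(d) = -7/2 (Z(d) = (1/2)*(-7) = -7/2)
l(u) = 1 - 7/(2*u) (l(u) = u/u - 7/(2*u) = 1 - 7/(2*u))
(l(-100 - 107) - 80849) - 181068 = ((-7/2 + (-100 - 107))/(-100 - 107) - 80849) - 181068 = ((-7/2 - 207)/(-207) - 80849) - 181068 = (-1/207*(-421/2) - 80849) - 181068 = (421/414 - 80849) - 181068 = -33471065/414 - 181068 = -108433217/414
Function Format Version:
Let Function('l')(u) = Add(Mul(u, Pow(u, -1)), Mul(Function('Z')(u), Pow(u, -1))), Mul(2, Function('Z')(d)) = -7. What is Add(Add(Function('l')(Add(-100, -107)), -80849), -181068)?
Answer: Rational(-108433217, 414) ≈ -2.6192e+5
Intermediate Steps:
Function('Z')(d) = Rational(-7, 2) (Function('Z')(d) = Mul(Rational(1, 2), -7) = Rational(-7, 2))
Function('l')(u) = Add(1, Mul(Rational(-7, 2), Pow(u, -1))) (Function('l')(u) = Add(Mul(u, Pow(u, -1)), Mul(Rational(-7, 2), Pow(u, -1))) = Add(1, Mul(Rational(-7, 2), Pow(u, -1))))
Add(Add(Function('l')(Add(-100, -107)), -80849), -181068) = Add(Add(Mul(Pow(Add(-100, -107), -1), Add(Rational(-7, 2), Add(-100, -107))), -80849), -181068) = Add(Add(Mul(Pow(-207, -1), Add(Rational(-7, 2), -207)), -80849), -181068) = Add(Add(Mul(Rational(-1, 207), Rational(-421, 2)), -80849), -181068) = Add(Add(Rational(421, 414), -80849), -181068) = Add(Rational(-33471065, 414), -181068) = Rational(-108433217, 414)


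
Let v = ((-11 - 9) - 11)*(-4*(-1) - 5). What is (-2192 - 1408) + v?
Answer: -3569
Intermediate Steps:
v = 31 (v = (-20 - 11)*(4 - 5) = -31*(-1) = 31)
(-2192 - 1408) + v = (-2192 - 1408) + 31 = -3600 + 31 = -3569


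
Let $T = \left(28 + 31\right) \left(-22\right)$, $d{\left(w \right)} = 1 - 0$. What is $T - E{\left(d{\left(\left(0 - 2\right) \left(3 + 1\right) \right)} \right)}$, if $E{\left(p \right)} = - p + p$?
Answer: $-1298$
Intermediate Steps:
$d{\left(w \right)} = 1$ ($d{\left(w \right)} = 1 + 0 = 1$)
$E{\left(p \right)} = 0$
$T = -1298$ ($T = 59 \left(-22\right) = -1298$)
$T - E{\left(d{\left(\left(0 - 2\right) \left(3 + 1\right) \right)} \right)} = -1298 - 0 = -1298 + 0 = -1298$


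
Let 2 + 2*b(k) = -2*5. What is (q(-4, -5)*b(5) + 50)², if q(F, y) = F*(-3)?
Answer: 484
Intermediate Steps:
q(F, y) = -3*F
b(k) = -6 (b(k) = -1 + (-2*5)/2 = -1 + (½)*(-10) = -1 - 5 = -6)
(q(-4, -5)*b(5) + 50)² = (-3*(-4)*(-6) + 50)² = (12*(-6) + 50)² = (-72 + 50)² = (-22)² = 484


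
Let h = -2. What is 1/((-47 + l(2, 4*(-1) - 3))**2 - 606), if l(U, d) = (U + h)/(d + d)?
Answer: 1/1603 ≈ 0.00062383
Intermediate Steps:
l(U, d) = (-2 + U)/(2*d) (l(U, d) = (U - 2)/(d + d) = (-2 + U)/((2*d)) = (-2 + U)*(1/(2*d)) = (-2 + U)/(2*d))
1/((-47 + l(2, 4*(-1) - 3))**2 - 606) = 1/((-47 + (-2 + 2)/(2*(4*(-1) - 3)))**2 - 606) = 1/((-47 + (1/2)*0/(-4 - 3))**2 - 606) = 1/((-47 + (1/2)*0/(-7))**2 - 606) = 1/((-47 + (1/2)*(-1/7)*0)**2 - 606) = 1/((-47 + 0)**2 - 606) = 1/((-47)**2 - 606) = 1/(2209 - 606) = 1/1603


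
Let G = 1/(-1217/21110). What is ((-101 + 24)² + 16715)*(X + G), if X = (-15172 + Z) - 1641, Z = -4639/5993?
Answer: -2779719787153224/7293481 ≈ -3.8112e+8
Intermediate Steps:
Z = -4639/5993 (Z = -4639*1/5993 = -4639/5993 ≈ -0.77407)
X = -100764948/5993 (X = (-15172 - 4639/5993) - 1641 = -90930435/5993 - 1641 = -100764948/5993 ≈ -16814.)
G = -21110/1217 (G = 1/(-1217*1/21110) = 1/(-1217/21110) = -21110/1217 ≈ -17.346)
((-101 + 24)² + 16715)*(X + G) = ((-101 + 24)² + 16715)*(-100764948/5993 - 21110/1217) = ((-77)² + 16715)*(-122757453946/7293481) = (5929 + 16715)*(-122757453946/7293481) = 22644*(-122757453946/7293481) = -2779719787153224/7293481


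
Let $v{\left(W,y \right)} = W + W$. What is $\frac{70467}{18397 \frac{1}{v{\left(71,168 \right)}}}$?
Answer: $\frac{10006314}{18397} \approx 543.91$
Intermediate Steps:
$v{\left(W,y \right)} = 2 W$
$\frac{70467}{18397 \frac{1}{v{\left(71,168 \right)}}} = \frac{70467}{18397 \frac{1}{2 \cdot 71}} = \frac{70467}{18397 \cdot \frac{1}{142}} = \frac{70467}{\frac{18397}{142}} = 70467 \cdot \frac{142}{18397} = \frac{10006314}{18397}$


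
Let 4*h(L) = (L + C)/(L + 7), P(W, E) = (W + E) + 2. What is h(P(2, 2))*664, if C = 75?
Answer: 13446/13 ≈ 1034.3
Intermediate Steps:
P(W, E) = 2 + E + W (P(W, E) = (E + W) + 2 = 2 + E + W)
h(L) = (75 + L)/(4*(7 + L)) (h(L) = ((L + 75)/(L + 7))/4 = ((75 + L)/(7 + L))/4 = (75 + L)/(4*(7 + L)))
h(P(2, 2))*664 = ((75 + (2 + 2 + 2))/(4*(7 + (2 + 2 + 2))))*664 = ((75 + 6)/(4*(7 + 6)))*664 = ((1/4)*81/13)*664 = ((1/4)*(1/13)*81)*664 = (81/52)*664 = 13446/13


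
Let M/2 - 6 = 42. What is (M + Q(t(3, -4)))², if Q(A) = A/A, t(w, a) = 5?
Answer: 9409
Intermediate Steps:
Q(A) = 1
M = 96 (M = 12 + 2*42 = 12 + 84 = 96)
(M + Q(t(3, -4)))² = (96 + 1)² = 97² = 9409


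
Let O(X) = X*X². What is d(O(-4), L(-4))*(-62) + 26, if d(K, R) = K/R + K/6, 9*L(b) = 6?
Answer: 19918/3 ≈ 6639.3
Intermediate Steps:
O(X) = X³
L(b) = ⅔ (L(b) = (⅑)*6 = ⅔)
d(K, R) = K/6 + K/R (d(K, R) = K/R + K*(⅙) = K/R + K/6 = K/6 + K/R)
d(O(-4), L(-4))*(-62) + 26 = ((⅙)*(-4)³ + (-4)³/(⅔))*(-62) + 26 = ((⅙)*(-64) - 64*3/2)*(-62) + 26 = (-32/3 - 96)*(-62) + 26 = -320/3*(-62) + 26 = 19840/3 + 26 = 19918/3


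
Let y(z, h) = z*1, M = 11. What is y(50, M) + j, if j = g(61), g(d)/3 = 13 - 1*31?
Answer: -4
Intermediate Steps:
g(d) = -54 (g(d) = 3*(13 - 1*31) = 3*(13 - 31) = 3*(-18) = -54)
j = -54
y(z, h) = z
y(50, M) + j = 50 - 54 = -4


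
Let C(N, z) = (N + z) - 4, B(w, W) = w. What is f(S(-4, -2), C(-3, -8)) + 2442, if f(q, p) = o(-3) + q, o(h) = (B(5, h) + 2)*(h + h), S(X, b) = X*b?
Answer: 2408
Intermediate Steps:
o(h) = 14*h (o(h) = (5 + 2)*(h + h) = 7*(2*h) = 14*h)
C(N, z) = -4 + N + z
f(q, p) = -42 + q (f(q, p) = 14*(-3) + q = -42 + q)
f(S(-4, -2), C(-3, -8)) + 2442 = (-42 - 4*(-2)) + 2442 = (-42 + 8) + 2442 = -34 + 2442 = 2408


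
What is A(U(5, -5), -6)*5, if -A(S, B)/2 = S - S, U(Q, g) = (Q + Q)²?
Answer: 0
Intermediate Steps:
U(Q, g) = 4*Q² (U(Q, g) = (2*Q)² = 4*Q²)
A(S, B) = 0 (A(S, B) = -2*(S - S) = -2*0 = 0)
A(U(5, -5), -6)*5 = 0*5 = 0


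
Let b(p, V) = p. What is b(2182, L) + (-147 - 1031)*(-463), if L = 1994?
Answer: 547596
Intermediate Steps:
b(2182, L) + (-147 - 1031)*(-463) = 2182 + (-147 - 1031)*(-463) = 2182 - 1178*(-463) = 2182 + 545414 = 547596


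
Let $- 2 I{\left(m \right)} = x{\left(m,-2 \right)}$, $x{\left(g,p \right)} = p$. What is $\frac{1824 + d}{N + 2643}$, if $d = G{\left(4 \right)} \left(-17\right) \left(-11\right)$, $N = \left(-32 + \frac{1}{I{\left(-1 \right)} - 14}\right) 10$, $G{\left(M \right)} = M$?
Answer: $\frac{33436}{30189} \approx 1.1076$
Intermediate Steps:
$I{\left(m \right)} = 1$ ($I{\left(m \right)} = \left(- \frac{1}{2}\right) \left(-2\right) = 1$)
$N = - \frac{4170}{13}$ ($N = \left(-32 + \frac{1}{1 - 14}\right) 10 = \left(-32 + \frac{1}{-13}\right) 10 = \left(-32 - \frac{1}{13}\right) 10 = \left(- \frac{417}{13}\right) 10 = - \frac{4170}{13} \approx -320.77$)
$d = 748$ ($d = 4 \left(-17\right) \left(-11\right) = \left(-68\right) \left(-11\right) = 748$)
$\frac{1824 + d}{N + 2643} = \frac{1824 + 748}{- \frac{4170}{13} + 2643} = \frac{2572}{\frac{30189}{13}} = 2572 \cdot \frac{13}{30189} = \frac{33436}{30189}$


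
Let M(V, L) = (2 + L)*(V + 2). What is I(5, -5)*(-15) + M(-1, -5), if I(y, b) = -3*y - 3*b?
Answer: -3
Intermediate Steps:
M(V, L) = (2 + L)*(2 + V)
I(y, b) = -3*b - 3*y
I(5, -5)*(-15) + M(-1, -5) = (-3*(-5) - 3*5)*(-15) + (4 + 2*(-5) + 2*(-1) - 5*(-1)) = (15 - 15)*(-15) + (4 - 10 - 2 + 5) = 0*(-15) - 3 = 0 - 3 = -3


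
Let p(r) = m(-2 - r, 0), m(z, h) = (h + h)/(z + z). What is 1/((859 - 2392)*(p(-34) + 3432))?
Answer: -1/5261256 ≈ -1.9007e-7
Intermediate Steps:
m(z, h) = h/z (m(z, h) = (2*h)/((2*z)) = (2*h)*(1/(2*z)) = h/z)
p(r) = 0 (p(r) = 0/(-2 - r) = 0)
1/((859 - 2392)*(p(-34) + 3432)) = 1/((859 - 2392)*(0 + 3432)) = 1/(-1533*3432) = 1/(-5261256) = -1/5261256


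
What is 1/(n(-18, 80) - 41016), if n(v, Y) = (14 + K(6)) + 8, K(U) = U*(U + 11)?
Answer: -1/40892 ≈ -2.4455e-5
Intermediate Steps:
K(U) = U*(11 + U)
n(v, Y) = 124 (n(v, Y) = (14 + 6*(11 + 6)) + 8 = (14 + 6*17) + 8 = (14 + 102) + 8 = 116 + 8 = 124)
1/(n(-18, 80) - 41016) = 1/(124 - 41016) = 1/(-40892) = -1/40892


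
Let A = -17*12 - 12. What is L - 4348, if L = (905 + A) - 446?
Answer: -4105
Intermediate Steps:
A = -216 (A = -204 - 12 = -216)
L = 243 (L = (905 - 216) - 446 = 689 - 446 = 243)
L - 4348 = 243 - 4348 = -4105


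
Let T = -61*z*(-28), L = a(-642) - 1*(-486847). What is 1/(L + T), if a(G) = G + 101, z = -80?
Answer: 1/349666 ≈ 2.8599e-6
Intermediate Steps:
a(G) = 101 + G
L = 486306 (L = (101 - 642) - 1*(-486847) = -541 + 486847 = 486306)
T = -136640 (T = -61*(-80)*(-28) = 4880*(-28) = -136640)
1/(L + T) = 1/(486306 - 136640) = 1/349666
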